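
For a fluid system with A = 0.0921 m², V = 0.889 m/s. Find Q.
Formula: Q = A V
Q = 0.0921·0.889·1000 = 81.88 L/s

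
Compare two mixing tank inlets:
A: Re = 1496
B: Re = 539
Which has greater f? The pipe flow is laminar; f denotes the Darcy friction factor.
f(A) = 0.04278, f(B) = 0.1187. Answer: B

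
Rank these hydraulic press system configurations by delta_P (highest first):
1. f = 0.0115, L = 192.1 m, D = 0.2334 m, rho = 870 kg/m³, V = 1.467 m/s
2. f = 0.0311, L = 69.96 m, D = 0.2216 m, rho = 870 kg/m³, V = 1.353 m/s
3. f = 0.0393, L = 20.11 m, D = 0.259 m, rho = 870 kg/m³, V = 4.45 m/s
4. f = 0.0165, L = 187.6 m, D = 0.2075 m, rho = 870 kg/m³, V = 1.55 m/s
Case 1: delta_P = 8.861 kPa
Case 2: delta_P = 7.819 kPa
Case 3: delta_P = 26.29 kPa
Case 4: delta_P = 15.59 kPa
Ranking (highest first): 3, 4, 1, 2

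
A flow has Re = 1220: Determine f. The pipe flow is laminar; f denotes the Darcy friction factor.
Formula: f = \frac{64}{Re}
f = 64/1220 = 0.05246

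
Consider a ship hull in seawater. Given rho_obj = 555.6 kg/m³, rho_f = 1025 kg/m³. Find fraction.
Formula: f_{sub} = \frac{\rho_{obj}}{\rho_f}
fraction = 555.6/1025 = 0.542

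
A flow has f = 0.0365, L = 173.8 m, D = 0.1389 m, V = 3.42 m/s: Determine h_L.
Formula: h_L = f \frac{L}{D} \frac{V^2}{2g}
h_L = 0.0365·(173.8/0.1389)·3.42²/(2·9.81) = 27.23 m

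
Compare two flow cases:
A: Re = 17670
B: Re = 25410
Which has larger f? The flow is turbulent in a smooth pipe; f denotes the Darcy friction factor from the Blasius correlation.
f(A) = 0.02741, f(B) = 0.02503. Answer: A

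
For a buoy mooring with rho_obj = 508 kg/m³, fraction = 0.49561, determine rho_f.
Formula: f_{sub} = \frac{\rho_{obj}}{\rho_f}
Substituting knowns: 0.49561 = 508/rho_f
Solving for rho_f: rho_f = 508/0.49561 = 1025 kg/m³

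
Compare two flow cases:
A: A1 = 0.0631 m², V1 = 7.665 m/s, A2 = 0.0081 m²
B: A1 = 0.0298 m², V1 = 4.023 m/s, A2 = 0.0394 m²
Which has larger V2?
V2(A) = 59.71 m/s, V2(B) = 3.043 m/s. Answer: A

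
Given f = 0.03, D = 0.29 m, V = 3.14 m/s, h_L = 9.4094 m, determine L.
Formula: h_L = f \frac{L}{D} \frac{V^2}{2g}
Substituting knowns: 9.4094 = 0.03·(L/0.29)·3.14²/(2·9.81)
Solving for L: L = 9.4094·2·9.81·0.29/(0.03·3.14²) = 181 m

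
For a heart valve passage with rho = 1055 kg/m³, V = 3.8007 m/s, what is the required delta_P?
Formula: V = \sqrt{\frac{2 \Delta P}{\rho}}
Substituting knowns: 3.8007 = √(2·(delta_P·1000)/1055)
Solving for delta_P: delta_P = 3.8007²·1055/2/1000 = 7.62 kPa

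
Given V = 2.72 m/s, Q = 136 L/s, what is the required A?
Formula: Q = A V
Substituting knowns: 136 = A·2.72·1000
Solving for A: A = (136/1000)/2.72 = 0.05 m²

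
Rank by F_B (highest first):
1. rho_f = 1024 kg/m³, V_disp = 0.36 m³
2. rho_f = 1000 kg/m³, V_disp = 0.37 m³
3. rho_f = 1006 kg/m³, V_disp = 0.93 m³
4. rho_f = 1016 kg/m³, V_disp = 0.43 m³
Case 1: F_B = 3616 N
Case 2: F_B = 3630 N
Case 3: F_B = 9178 N
Case 4: F_B = 4286 N
Ranking (highest first): 3, 4, 2, 1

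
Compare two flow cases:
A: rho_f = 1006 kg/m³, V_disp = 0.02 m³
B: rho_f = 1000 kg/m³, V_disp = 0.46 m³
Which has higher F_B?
F_B(A) = 197.4 N, F_B(B) = 4513 N. Answer: B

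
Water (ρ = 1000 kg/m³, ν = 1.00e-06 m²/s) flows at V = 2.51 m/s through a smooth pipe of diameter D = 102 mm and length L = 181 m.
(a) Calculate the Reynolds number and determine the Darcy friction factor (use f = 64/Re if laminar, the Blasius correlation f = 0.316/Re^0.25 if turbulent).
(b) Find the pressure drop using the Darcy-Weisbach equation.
(a) Re = V·D/ν = 2.51·0.102/1.00e-06 = 256020 → turbulent (Re > 4000); f = 0.316/Re^0.25 = 0.316/256020^0.25 = 0.014048 (Blasius is strictly valid for Re ≲ 1e5; used here as the smooth-pipe estimate the problem specifies)
(b) Darcy-Weisbach: ΔP = f·(L/D)·½ρV²/1000 = 0.014048·(181/0.102)·½·1000·2.51²/1000 = 78.53 kPa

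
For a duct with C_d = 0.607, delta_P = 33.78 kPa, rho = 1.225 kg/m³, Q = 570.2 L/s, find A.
Formula: Q = C_d A \sqrt{\frac{2 \Delta P}{\rho}}
Substituting knowns: 570.2 = 0.607·A·√(2·(33.78·1000)/1.225)·1000
Solving for A: A = (570.2/1000)/(0.607·√(2·(33.78·1000)/1.225)) = 0.004 m²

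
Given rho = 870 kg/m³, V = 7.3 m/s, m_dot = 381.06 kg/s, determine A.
Formula: \dot{m} = \rho A V
Substituting knowns: 381.06 = 870·A·7.3
Solving for A: A = 381.06/(870·7.3) = 0.06 m²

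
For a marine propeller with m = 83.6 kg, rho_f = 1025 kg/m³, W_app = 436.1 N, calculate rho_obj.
Formula: W_{app} = mg\left(1 - \frac{\rho_f}{\rho_{obj}}\right)
Substituting knowns: 436.1 = 83.6·9.81·(1 − 1025/rho_obj)
Solving for rho_obj: rho_obj = 1025/(1 − 436.1/(83.6·9.81)) = 2189 kg/m³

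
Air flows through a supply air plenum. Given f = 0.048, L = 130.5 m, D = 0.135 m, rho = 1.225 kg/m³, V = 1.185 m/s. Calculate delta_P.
Formula: \Delta P = f \frac{L}{D} \frac{\rho V^2}{2}
delta_P = 0.048·(130.5/0.135)·0.5·1.225·1.185²/1000 = 0.03991 kPa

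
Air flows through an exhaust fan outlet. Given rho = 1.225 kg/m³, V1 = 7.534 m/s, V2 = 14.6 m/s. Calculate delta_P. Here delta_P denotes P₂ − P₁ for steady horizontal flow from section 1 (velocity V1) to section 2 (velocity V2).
Formula: \Delta P = \frac{1}{2} \rho (V_1^2 - V_2^2)
delta_P = 0.5·1.225·(7.534² − 14.6²)/1000 = -0.09579 kPa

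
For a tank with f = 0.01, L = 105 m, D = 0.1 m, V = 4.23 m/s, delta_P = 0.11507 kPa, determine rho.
Formula: \Delta P = f \frac{L}{D} \frac{\rho V^2}{2}
Substituting knowns: 0.11507 = 0.01·(105/0.1)·0.5·rho·4.23²/1000
Solving for rho: rho = (0.11507·1000)/(0.01·(105/0.1)·0.5·4.23²) = 1.225 kg/m³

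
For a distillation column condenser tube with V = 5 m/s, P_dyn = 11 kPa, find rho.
Formula: P_{dyn} = \frac{1}{2} \rho V^2
Substituting knowns: 11 = 0.5·rho·5²/1000
Solving for rho: rho = 2·(11·1000)/5² = 880 kg/m³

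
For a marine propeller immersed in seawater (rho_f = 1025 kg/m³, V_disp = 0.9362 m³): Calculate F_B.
Formula: F_B = \rho_f g V_{disp}
F_B = 1025·9.81·0.9362 = 9414 N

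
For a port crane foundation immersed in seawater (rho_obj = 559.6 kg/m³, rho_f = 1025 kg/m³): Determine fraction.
Formula: f_{sub} = \frac{\rho_{obj}}{\rho_f}
fraction = 559.6/1025 = 0.546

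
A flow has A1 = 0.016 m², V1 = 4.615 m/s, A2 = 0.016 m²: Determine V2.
Formula: V_2 = \frac{A_1 V_1}{A_2}
V2 = 0.016·4.615/0.016 = 4.615 m/s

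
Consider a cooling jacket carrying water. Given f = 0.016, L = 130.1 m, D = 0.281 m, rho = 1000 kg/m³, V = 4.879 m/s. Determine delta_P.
Formula: \Delta P = f \frac{L}{D} \frac{\rho V^2}{2}
delta_P = 0.016·(130.1/0.281)·0.5·1000·4.879²/1000 = 88.17 kPa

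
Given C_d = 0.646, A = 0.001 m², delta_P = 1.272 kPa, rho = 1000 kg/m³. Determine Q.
Formula: Q = C_d A \sqrt{\frac{2 \Delta P}{\rho}}
Q = 0.646·0.001·√(2·(1.272·1000)/1000)·1000 = 1.03 L/s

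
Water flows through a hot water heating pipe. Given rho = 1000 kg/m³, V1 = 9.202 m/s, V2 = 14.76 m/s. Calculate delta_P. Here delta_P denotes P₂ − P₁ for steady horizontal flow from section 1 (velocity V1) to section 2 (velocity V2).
Formula: \Delta P = \frac{1}{2} \rho (V_1^2 - V_2^2)
delta_P = 0.5·1000·(9.202² − 14.76²)/1000 = -66.59 kPa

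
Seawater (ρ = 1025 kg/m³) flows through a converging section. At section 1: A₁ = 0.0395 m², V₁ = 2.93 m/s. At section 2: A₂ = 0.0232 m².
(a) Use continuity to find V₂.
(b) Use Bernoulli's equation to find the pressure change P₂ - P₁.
(a) Continuity: A₁V₁=A₂V₂ -> V₂=A₁V₁/A₂=0.0395*2.93/0.0232=4.99 m/s
(b) Bernoulli: P₂-P₁=0.5*rho*(V₁^2-V₂^2)/1000=0.5*1025*(2.93^2-4.99^2)/1000=-8.362 kPa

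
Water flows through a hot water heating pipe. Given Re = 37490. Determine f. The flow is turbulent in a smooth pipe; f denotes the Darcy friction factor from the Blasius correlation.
Formula: f = \frac{0.316}{Re^{0.25}}
f = 0.316/37490^0.25 = 0.02271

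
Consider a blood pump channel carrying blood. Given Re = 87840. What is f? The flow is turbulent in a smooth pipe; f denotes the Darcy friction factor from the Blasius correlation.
Formula: f = \frac{0.316}{Re^{0.25}}
f = 0.316/87840^0.25 = 0.01836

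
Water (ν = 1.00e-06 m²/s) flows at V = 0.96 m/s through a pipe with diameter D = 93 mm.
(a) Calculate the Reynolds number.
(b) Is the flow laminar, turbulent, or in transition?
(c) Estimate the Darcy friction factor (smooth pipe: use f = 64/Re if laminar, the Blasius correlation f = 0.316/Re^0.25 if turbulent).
(a) Re = V·D/ν = 0.96·0.093/1.00e-06 = 89280
(b) Flow regime: turbulent (Re > 4000)
(c) Friction factor: f = 0.316/Re^0.25 = 0.316/89280^0.25 = 0.01828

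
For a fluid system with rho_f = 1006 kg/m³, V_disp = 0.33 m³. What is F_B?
Formula: F_B = \rho_f g V_{disp}
F_B = 1006·9.81·0.33 = 3257 N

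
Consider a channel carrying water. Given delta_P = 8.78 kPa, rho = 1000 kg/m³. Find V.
Formula: V = \sqrt{\frac{2 \Delta P}{\rho}}
V = √(2·(8.78·1000)/1000) = 4.19 m/s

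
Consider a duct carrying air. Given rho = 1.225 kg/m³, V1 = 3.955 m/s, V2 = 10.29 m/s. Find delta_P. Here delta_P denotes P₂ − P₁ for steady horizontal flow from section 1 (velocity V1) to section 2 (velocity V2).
Formula: \Delta P = \frac{1}{2} \rho (V_1^2 - V_2^2)
delta_P = 0.5·1.225·(3.955² − 10.29²)/1000 = -0.05527 kPa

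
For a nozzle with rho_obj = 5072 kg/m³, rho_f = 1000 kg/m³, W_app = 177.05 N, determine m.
Formula: W_{app} = mg\left(1 - \frac{\rho_f}{\rho_{obj}}\right)
Substituting knowns: 177.05 = m·9.81·(1 − 1000/5072)
Solving for m: m = 177.05/(9.81·(1 − 1000/5072)) = 22.48 kg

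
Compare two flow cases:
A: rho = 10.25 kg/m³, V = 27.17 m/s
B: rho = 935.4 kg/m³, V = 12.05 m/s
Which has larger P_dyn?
P_dyn(A) = 3.783 kPa, P_dyn(B) = 67.91 kPa. Answer: B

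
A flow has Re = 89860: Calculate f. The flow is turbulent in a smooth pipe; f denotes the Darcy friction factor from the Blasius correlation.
Formula: f = \frac{0.316}{Re^{0.25}}
f = 0.316/89860^0.25 = 0.01825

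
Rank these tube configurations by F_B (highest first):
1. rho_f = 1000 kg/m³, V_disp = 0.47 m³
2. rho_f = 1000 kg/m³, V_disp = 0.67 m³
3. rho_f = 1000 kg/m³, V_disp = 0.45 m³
Case 1: F_B = 4611 N
Case 2: F_B = 6573 N
Case 3: F_B = 4414 N
Ranking (highest first): 2, 1, 3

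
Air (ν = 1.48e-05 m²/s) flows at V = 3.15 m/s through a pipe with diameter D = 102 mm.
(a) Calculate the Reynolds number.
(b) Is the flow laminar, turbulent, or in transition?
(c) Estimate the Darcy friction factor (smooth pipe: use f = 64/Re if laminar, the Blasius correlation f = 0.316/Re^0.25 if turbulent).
(a) Re = V·D/ν = 3.15·0.102/1.48e-05 = 21709
(b) Flow regime: turbulent (Re > 4000)
(c) Friction factor: f = 0.316/Re^0.25 = 0.316/21709^0.25 = 0.02603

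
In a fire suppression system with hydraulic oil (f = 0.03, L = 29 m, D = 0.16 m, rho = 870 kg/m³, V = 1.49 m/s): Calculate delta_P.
Formula: \Delta P = f \frac{L}{D} \frac{\rho V^2}{2}
delta_P = 0.03·(29/0.16)·0.5·870·1.49²/1000 = 5.251 kPa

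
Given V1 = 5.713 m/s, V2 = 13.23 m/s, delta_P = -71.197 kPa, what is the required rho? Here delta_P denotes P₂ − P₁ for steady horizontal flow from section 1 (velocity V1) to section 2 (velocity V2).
Formula: \Delta P = \frac{1}{2} \rho (V_1^2 - V_2^2)
Substituting knowns: -71.197 = 0.5·rho·(5.713² − 13.23²)/1000
Solving for rho: rho = 2·(-71.197·1000)/(5.713² − 13.23²) = 1000 kg/m³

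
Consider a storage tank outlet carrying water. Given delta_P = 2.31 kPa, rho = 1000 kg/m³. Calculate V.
Formula: V = \sqrt{\frac{2 \Delta P}{\rho}}
V = √(2·(2.31·1000)/1000) = 2.149 m/s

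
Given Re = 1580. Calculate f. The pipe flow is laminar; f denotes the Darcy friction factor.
Formula: f = \frac{64}{Re}
f = 64/1580 = 0.04051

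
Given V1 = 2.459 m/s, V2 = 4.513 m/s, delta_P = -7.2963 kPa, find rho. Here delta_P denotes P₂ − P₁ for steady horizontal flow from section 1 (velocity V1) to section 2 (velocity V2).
Formula: \Delta P = \frac{1}{2} \rho (V_1^2 - V_2^2)
Substituting knowns: -7.2963 = 0.5·rho·(2.459² − 4.513²)/1000
Solving for rho: rho = 2·(-7.2963·1000)/(2.459² − 4.513²) = 1019 kg/m³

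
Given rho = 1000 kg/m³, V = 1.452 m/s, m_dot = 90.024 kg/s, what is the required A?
Formula: \dot{m} = \rho A V
Substituting knowns: 90.024 = 1000·A·1.452
Solving for A: A = 90.024/(1000·1.452) = 0.062 m²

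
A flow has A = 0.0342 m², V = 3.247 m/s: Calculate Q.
Formula: Q = A V
Q = 0.0342·3.247·1000 = 111 L/s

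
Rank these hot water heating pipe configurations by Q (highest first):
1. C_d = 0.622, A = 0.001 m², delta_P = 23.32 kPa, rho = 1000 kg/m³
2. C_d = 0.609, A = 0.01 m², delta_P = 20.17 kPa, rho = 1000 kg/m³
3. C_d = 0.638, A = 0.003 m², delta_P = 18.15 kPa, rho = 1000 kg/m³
Case 1: Q = 4.248 L/s
Case 2: Q = 38.68 L/s
Case 3: Q = 11.53 L/s
Ranking (highest first): 2, 3, 1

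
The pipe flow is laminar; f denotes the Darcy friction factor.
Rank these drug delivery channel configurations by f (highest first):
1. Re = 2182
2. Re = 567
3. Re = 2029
Case 1: f = 0.02933
Case 2: f = 0.1129
Case 3: f = 0.03154
Ranking (highest first): 2, 3, 1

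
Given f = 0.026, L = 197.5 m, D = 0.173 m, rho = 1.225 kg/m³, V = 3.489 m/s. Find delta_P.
Formula: \Delta P = f \frac{L}{D} \frac{\rho V^2}{2}
delta_P = 0.026·(197.5/0.173)·0.5·1.225·3.489²/1000 = 0.2213 kPa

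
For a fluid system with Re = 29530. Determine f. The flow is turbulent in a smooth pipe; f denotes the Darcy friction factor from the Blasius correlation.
Formula: f = \frac{0.316}{Re^{0.25}}
f = 0.316/29530^0.25 = 0.02411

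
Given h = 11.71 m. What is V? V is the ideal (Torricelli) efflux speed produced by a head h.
Formula: V = \sqrt{2 g h}
V = √(2·9.81·11.71) = 15.16 m/s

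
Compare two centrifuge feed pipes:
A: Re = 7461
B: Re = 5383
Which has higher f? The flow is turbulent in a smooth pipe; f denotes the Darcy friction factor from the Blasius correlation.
f(A) = 0.034, f(B) = 0.03689. Answer: B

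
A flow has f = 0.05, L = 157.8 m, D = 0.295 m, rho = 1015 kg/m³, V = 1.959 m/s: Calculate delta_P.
Formula: \Delta P = f \frac{L}{D} \frac{\rho V^2}{2}
delta_P = 0.05·(157.8/0.295)·0.5·1015·1.959²/1000 = 52.09 kPa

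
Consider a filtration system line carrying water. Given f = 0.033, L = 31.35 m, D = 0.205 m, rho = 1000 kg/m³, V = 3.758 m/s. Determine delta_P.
Formula: \Delta P = f \frac{L}{D} \frac{\rho V^2}{2}
delta_P = 0.033·(31.35/0.205)·0.5·1000·3.758²/1000 = 35.64 kPa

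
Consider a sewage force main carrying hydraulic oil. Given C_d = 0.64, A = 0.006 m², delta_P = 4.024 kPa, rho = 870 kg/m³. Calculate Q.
Formula: Q = C_d A \sqrt{\frac{2 \Delta P}{\rho}}
Q = 0.64·0.006·√(2·(4.024·1000)/870)·1000 = 11.68 L/s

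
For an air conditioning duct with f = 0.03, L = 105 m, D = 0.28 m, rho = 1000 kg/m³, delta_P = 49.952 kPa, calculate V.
Formula: \Delta P = f \frac{L}{D} \frac{\rho V^2}{2}
Substituting knowns: 49.952 = 0.03·(105/0.28)·0.5·1000·V²/1000
Solving for V: V = √((49.952·1000)/(0.03·(105/0.28)·0.5·1000)) = 2.98 m/s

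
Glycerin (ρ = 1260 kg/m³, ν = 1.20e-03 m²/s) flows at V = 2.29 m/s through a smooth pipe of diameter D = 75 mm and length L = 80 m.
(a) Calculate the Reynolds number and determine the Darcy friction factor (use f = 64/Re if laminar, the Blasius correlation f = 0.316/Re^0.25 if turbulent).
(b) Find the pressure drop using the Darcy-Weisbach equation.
(a) Re = V·D/ν = 2.29·0.075/1.20e-03 = 143.12 → laminar (Re < 2300); f = 64/Re = 64/143.12 = 0.44718
(b) Darcy-Weisbach: ΔP = f·(L/D)·½ρV²/1000 = 0.44718·(80/0.075)·½·1260·2.29²/1000 = 1576 kPa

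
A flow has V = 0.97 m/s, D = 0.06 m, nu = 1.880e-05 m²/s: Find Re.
Formula: Re = \frac{V D}{\nu}
Re = 0.97·0.06/1.880e-05 = 3096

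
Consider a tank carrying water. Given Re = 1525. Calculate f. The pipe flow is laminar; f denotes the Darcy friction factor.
Formula: f = \frac{64}{Re}
f = 64/1525 = 0.04197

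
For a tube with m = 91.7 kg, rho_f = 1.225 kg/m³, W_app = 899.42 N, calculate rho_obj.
Formula: W_{app} = mg\left(1 - \frac{\rho_f}{\rho_{obj}}\right)
Substituting knowns: 899.42 = 91.7·9.81·(1 − 1.225/rho_obj)
Solving for rho_obj: rho_obj = 1.225/(1 − 899.42/(91.7·9.81)) = 7019 kg/m³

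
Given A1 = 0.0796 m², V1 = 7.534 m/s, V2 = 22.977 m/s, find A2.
Formula: V_2 = \frac{A_1 V_1}{A_2}
Substituting knowns: 22.977 = 0.0796·7.534/A2
Solving for A2: A2 = 0.0796·7.534/22.977 = 0.0261 m²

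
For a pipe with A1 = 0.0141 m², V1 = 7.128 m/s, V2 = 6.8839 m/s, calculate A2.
Formula: V_2 = \frac{A_1 V_1}{A_2}
Substituting knowns: 6.8839 = 0.0141·7.128/A2
Solving for A2: A2 = 0.0141·7.128/6.8839 = 0.0146 m²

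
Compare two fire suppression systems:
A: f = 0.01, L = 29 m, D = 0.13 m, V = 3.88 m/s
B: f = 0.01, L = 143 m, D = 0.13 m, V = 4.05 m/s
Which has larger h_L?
h_L(A) = 1.712 m, h_L(B) = 9.196 m. Answer: B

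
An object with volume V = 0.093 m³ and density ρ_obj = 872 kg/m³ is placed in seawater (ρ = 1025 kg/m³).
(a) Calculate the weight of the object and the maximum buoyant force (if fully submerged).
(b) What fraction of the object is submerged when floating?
(a) W=rho_obj*g*V=872*9.81*0.093=795.6 N; F_B(max)=rho*g*V=1025*9.81*0.093=935.1 N
(b) Floating fraction=rho_obj/rho=872/1025=0.851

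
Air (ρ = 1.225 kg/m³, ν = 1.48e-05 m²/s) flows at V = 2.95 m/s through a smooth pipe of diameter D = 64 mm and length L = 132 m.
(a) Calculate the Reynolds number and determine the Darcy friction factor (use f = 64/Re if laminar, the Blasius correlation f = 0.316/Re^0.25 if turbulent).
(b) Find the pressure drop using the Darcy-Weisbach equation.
(a) Re = V·D/ν = 2.95·0.064/1.48e-05 = 12757 → turbulent (Re > 4000); f = 0.316/Re^0.25 = 0.316/12757^0.25 = 0.029734
(b) Darcy-Weisbach: ΔP = f·(L/D)·½ρV²/1000 = 0.029734·(132/0.064)·½·1.225·2.95²/1000 = 0.3269 kPa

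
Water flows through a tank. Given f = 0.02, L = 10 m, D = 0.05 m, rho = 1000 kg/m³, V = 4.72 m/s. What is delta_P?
Formula: \Delta P = f \frac{L}{D} \frac{\rho V^2}{2}
delta_P = 0.02·(10/0.05)·0.5·1000·4.72²/1000 = 44.56 kPa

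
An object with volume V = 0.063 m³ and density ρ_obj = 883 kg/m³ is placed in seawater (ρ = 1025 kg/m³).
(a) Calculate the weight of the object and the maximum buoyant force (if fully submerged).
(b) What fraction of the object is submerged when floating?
(a) W=rho_obj*g*V=883*9.81*0.063=545.7 N; F_B(max)=rho*g*V=1025*9.81*0.063=633.5 N
(b) Floating fraction=rho_obj/rho=883/1025=0.861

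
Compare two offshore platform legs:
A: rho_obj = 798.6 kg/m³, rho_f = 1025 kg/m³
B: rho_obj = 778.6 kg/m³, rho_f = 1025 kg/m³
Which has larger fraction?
fraction(A) = 0.7791, fraction(B) = 0.7596. Answer: A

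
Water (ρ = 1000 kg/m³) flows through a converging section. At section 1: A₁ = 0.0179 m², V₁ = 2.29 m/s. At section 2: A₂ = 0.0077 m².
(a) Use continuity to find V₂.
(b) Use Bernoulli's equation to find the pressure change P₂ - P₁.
(a) Continuity: A₁V₁=A₂V₂ -> V₂=A₁V₁/A₂=0.0179*2.29/0.0077=5.32 m/s
(b) Bernoulli: P₂-P₁=0.5*rho*(V₁^2-V₂^2)/1000=0.5*1000*(2.29^2-5.32^2)/1000=-11.53 kPa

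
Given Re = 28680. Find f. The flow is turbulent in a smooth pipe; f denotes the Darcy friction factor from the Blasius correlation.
Formula: f = \frac{0.316}{Re^{0.25}}
f = 0.316/28680^0.25 = 0.02428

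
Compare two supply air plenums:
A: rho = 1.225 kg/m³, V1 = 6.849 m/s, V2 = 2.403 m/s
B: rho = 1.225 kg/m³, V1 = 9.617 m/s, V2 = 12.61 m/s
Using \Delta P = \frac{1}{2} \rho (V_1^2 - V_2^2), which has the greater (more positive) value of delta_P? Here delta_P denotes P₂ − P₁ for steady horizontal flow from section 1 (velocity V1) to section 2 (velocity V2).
delta_P(A) = 0.02519 kPa, delta_P(B) = -0.04075 kPa. Answer: A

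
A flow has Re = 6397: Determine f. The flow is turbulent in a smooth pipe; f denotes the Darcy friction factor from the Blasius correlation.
Formula: f = \frac{0.316}{Re^{0.25}}
f = 0.316/6397^0.25 = 0.03533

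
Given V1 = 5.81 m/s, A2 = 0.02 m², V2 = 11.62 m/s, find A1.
Formula: V_2 = \frac{A_1 V_1}{A_2}
Substituting knowns: 11.62 = A1·5.81/0.02
Solving for A1: A1 = 11.62·0.02/5.81 = 0.04 m²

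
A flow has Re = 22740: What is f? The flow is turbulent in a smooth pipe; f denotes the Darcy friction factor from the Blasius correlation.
Formula: f = \frac{0.316}{Re^{0.25}}
f = 0.316/22740^0.25 = 0.02573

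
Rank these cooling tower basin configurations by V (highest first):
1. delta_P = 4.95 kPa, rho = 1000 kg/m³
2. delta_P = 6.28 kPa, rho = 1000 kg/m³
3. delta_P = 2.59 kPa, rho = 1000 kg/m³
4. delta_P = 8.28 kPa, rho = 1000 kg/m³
Case 1: V = 3.146 m/s
Case 2: V = 3.544 m/s
Case 3: V = 2.276 m/s
Case 4: V = 4.069 m/s
Ranking (highest first): 4, 2, 1, 3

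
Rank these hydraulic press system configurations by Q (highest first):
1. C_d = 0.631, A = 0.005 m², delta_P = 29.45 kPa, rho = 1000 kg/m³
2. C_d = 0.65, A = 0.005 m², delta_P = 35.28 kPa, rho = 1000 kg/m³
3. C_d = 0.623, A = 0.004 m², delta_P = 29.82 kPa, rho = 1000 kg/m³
Case 1: Q = 24.21 L/s
Case 2: Q = 27.3 L/s
Case 3: Q = 19.24 L/s
Ranking (highest first): 2, 1, 3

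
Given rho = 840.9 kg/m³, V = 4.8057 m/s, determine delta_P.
Formula: V = \sqrt{\frac{2 \Delta P}{\rho}}
Substituting knowns: 4.8057 = √(2·(delta_P·1000)/840.9)
Solving for delta_P: delta_P = 4.8057²·840.9/2/1000 = 9.71 kPa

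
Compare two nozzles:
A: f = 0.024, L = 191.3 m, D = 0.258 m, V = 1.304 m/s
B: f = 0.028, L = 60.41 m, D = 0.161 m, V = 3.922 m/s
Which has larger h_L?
h_L(A) = 1.542 m, h_L(B) = 8.237 m. Answer: B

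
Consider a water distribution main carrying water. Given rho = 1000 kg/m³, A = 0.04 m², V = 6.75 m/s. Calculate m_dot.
Formula: \dot{m} = \rho A V
m_dot = 1000·0.04·6.75 = 270 kg/s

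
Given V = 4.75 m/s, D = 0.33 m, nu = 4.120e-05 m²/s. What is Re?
Formula: Re = \frac{V D}{\nu}
Re = 4.75·0.33/4.120e-05 = 38046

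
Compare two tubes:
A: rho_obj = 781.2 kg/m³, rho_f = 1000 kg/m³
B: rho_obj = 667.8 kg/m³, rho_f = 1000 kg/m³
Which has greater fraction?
fraction(A) = 0.7812, fraction(B) = 0.6678. Answer: A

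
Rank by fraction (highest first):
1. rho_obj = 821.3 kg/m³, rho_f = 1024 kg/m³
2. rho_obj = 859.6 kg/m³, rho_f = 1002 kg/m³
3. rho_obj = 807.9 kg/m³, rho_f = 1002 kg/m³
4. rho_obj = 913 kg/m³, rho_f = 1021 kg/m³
Case 1: fraction = 0.8021
Case 2: fraction = 0.8579
Case 3: fraction = 0.8063
Case 4: fraction = 0.8942
Ranking (highest first): 4, 2, 3, 1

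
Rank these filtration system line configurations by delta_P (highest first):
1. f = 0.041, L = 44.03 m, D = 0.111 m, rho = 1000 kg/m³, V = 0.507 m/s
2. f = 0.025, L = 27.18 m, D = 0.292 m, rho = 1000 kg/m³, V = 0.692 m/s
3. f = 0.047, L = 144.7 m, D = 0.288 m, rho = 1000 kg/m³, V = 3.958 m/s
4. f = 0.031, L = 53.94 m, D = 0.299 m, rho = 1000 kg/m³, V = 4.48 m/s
Case 1: delta_P = 2.09 kPa
Case 2: delta_P = 0.5572 kPa
Case 3: delta_P = 185 kPa
Case 4: delta_P = 56.12 kPa
Ranking (highest first): 3, 4, 1, 2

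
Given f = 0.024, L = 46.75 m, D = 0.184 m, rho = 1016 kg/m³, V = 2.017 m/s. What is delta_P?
Formula: \Delta P = f \frac{L}{D} \frac{\rho V^2}{2}
delta_P = 0.024·(46.75/0.184)·0.5·1016·2.017²/1000 = 12.6 kPa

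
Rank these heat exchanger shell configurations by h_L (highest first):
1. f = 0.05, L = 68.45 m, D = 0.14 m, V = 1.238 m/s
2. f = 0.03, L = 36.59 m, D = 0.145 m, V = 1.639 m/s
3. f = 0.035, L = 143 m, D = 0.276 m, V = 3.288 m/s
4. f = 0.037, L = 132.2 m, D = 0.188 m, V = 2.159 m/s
Case 1: h_L = 1.91 m
Case 2: h_L = 1.037 m
Case 3: h_L = 9.992 m
Case 4: h_L = 6.181 m
Ranking (highest first): 3, 4, 1, 2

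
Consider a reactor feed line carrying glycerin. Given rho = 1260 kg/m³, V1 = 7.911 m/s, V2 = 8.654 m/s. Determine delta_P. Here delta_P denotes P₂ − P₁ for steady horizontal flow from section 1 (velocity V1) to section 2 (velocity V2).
Formula: \Delta P = \frac{1}{2} \rho (V_1^2 - V_2^2)
delta_P = 0.5·1260·(7.911² − 8.654²)/1000 = -7.754 kPa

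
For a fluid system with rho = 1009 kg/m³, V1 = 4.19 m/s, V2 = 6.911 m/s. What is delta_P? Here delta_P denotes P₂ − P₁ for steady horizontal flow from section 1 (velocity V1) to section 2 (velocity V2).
Formula: \Delta P = \frac{1}{2} \rho (V_1^2 - V_2^2)
delta_P = 0.5·1009·(4.19² − 6.911²)/1000 = -15.24 kPa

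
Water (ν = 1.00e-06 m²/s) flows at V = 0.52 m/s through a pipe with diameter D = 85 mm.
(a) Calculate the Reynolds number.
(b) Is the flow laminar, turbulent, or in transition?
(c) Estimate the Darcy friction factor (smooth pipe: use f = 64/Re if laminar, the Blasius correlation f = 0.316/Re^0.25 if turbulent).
(a) Re = V·D/ν = 0.52·0.085/1.00e-06 = 44200
(b) Flow regime: turbulent (Re > 4000)
(c) Friction factor: f = 0.316/Re^0.25 = 0.316/44200^0.25 = 0.02179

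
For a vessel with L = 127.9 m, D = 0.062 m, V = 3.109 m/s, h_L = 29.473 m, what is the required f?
Formula: h_L = f \frac{L}{D} \frac{V^2}{2g}
Substituting knowns: 29.473 = f·(127.9/0.062)·3.109²/(2·9.81)
Solving for f: f = 29.473·2·9.81/((127.9/0.062)·3.109²) = 0.029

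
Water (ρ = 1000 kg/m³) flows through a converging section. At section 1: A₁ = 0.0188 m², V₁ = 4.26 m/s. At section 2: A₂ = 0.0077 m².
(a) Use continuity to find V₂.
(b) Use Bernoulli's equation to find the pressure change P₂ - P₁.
(a) Continuity: A₁V₁=A₂V₂ -> V₂=A₁V₁/A₂=0.0188*4.26/0.0077=10.40 m/s
(b) Bernoulli: P₂-P₁=0.5*rho*(V₁^2-V₂^2)/1000=0.5*1000*(4.26^2-10.40^2)/1000=-45.01 kPa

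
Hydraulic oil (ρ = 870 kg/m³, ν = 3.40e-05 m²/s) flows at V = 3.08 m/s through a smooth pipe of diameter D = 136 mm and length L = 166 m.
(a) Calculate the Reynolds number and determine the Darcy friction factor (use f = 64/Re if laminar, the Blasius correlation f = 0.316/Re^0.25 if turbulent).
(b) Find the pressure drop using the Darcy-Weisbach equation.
(a) Re = V·D/ν = 3.08·0.136/3.40e-05 = 12320 → turbulent (Re > 4000); f = 0.316/Re^0.25 = 0.316/12320^0.25 = 0.029994
(b) Darcy-Weisbach: ΔP = f·(L/D)·½ρV²/1000 = 0.029994·(166/0.136)·½·870·3.08²/1000 = 151.1 kPa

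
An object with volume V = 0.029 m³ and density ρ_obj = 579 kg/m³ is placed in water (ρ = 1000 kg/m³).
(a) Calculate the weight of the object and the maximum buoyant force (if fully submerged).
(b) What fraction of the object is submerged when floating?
(a) W=rho_obj*g*V=579*9.81*0.029=164.7 N; F_B(max)=rho*g*V=1000*9.81*0.029=284.5 N
(b) Floating fraction=rho_obj/rho=579/1000=0.579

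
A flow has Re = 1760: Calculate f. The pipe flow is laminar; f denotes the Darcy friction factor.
Formula: f = \frac{64}{Re}
f = 64/1760 = 0.03636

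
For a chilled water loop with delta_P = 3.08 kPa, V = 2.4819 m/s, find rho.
Formula: V = \sqrt{\frac{2 \Delta P}{\rho}}
Substituting knowns: 2.4819 = √(2·(3.08·1000)/rho)
Solving for rho: rho = 2·(3.08·1000)/2.4819² = 1000 kg/m³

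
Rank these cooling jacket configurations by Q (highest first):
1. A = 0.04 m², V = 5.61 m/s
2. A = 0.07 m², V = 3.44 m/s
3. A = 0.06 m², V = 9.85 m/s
Case 1: Q = 224.4 L/s
Case 2: Q = 240.8 L/s
Case 3: Q = 591 L/s
Ranking (highest first): 3, 2, 1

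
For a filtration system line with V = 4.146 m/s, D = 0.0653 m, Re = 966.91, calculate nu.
Formula: Re = \frac{V D}{\nu}
Substituting knowns: 966.91 = 4.146·0.0653/nu
Solving for nu: nu = 4.146·0.0653/966.91 = 0.00028 m²/s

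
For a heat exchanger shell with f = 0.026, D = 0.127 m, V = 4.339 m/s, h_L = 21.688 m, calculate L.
Formula: h_L = f \frac{L}{D} \frac{V^2}{2g}
Substituting knowns: 21.688 = 0.026·(L/0.127)·4.339²/(2·9.81)
Solving for L: L = 21.688·2·9.81·0.127/(0.026·4.339²) = 110.4 m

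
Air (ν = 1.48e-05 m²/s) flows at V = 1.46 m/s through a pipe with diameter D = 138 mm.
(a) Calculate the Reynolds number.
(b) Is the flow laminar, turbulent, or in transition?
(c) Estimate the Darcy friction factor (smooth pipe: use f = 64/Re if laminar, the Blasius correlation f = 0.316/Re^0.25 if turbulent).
(a) Re = V·D/ν = 1.46·0.138/1.48e-05 = 13614
(b) Flow regime: turbulent (Re > 4000)
(c) Friction factor: f = 0.316/Re^0.25 = 0.316/13614^0.25 = 0.02925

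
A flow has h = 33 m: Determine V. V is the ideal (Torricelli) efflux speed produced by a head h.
Formula: V = \sqrt{2 g h}
V = √(2·9.81·33) = 25.45 m/s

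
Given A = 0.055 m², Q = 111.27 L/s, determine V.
Formula: Q = A V
Substituting knowns: 111.27 = 0.055·V·1000
Solving for V: V = (111.27/1000)/0.055 = 2.023 m/s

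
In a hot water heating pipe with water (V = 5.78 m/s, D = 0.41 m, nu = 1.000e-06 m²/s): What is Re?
Formula: Re = \frac{V D}{\nu}
Re = 5.78·0.41/1.000e-06 = 2.370e+06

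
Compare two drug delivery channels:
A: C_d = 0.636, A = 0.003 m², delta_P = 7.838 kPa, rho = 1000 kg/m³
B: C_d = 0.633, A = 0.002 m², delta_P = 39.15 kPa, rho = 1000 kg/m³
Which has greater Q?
Q(A) = 7.554 L/s, Q(B) = 11.2 L/s. Answer: B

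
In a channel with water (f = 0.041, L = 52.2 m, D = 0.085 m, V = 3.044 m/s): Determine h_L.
Formula: h_L = f \frac{L}{D} \frac{V^2}{2g}
h_L = 0.041·(52.2/0.085)·3.044²/(2·9.81) = 11.89 m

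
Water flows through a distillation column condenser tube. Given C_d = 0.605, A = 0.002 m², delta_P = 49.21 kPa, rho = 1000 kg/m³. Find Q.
Formula: Q = C_d A \sqrt{\frac{2 \Delta P}{\rho}}
Q = 0.605·0.002·√(2·(49.21·1000)/1000)·1000 = 12 L/s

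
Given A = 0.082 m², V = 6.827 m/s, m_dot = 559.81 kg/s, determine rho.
Formula: \dot{m} = \rho A V
Substituting knowns: 559.81 = rho·0.082·6.827
Solving for rho: rho = 559.81/(0.082·6.827) = 1000 kg/m³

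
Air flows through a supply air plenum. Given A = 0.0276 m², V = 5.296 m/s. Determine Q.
Formula: Q = A V
Q = 0.0276·5.296·1000 = 146.2 L/s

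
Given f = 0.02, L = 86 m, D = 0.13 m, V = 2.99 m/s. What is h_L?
Formula: h_L = f \frac{L}{D} \frac{V^2}{2g}
h_L = 0.02·(86/0.13)·2.99²/(2·9.81) = 6.029 m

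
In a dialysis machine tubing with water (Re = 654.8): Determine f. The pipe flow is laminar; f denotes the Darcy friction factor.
Formula: f = \frac{64}{Re}
f = 64/654.8 = 0.09774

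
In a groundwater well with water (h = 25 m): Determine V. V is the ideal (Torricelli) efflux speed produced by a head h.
Formula: V = \sqrt{2 g h}
V = √(2·9.81·25) = 22.15 m/s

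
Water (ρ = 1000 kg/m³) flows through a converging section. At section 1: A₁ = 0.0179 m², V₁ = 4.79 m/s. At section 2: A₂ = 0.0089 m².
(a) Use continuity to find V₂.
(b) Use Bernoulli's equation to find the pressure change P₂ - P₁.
(a) Continuity: A₁V₁=A₂V₂ -> V₂=A₁V₁/A₂=0.0179*4.79/0.0089=9.63 m/s
(b) Bernoulli: P₂-P₁=0.5*rho*(V₁^2-V₂^2)/1000=0.5*1000*(4.79^2-9.63^2)/1000=-34.9 kPa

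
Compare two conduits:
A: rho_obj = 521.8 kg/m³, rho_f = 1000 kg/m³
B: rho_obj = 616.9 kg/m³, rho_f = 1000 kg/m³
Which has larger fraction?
fraction(A) = 0.5218, fraction(B) = 0.6169. Answer: B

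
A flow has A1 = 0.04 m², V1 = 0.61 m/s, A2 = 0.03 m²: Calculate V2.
Formula: V_2 = \frac{A_1 V_1}{A_2}
V2 = 0.04·0.61/0.03 = 0.8133 m/s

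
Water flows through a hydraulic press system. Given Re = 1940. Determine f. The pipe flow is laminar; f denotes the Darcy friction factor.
Formula: f = \frac{64}{Re}
f = 64/1940 = 0.03299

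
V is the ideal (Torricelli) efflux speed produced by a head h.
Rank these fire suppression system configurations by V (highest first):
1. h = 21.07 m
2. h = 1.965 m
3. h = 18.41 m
Case 1: V = 20.33 m/s
Case 2: V = 6.209 m/s
Case 3: V = 19.01 m/s
Ranking (highest first): 1, 3, 2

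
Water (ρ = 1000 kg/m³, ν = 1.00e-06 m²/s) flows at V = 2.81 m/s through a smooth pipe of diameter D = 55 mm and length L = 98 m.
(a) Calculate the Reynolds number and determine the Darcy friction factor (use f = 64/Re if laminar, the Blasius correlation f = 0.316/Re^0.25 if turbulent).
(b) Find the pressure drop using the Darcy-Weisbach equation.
(a) Re = V·D/ν = 2.81·0.055/1.00e-06 = 154550 → turbulent (Re > 4000); f = 0.316/Re^0.25 = 0.316/154550^0.25 = 0.015937 (Blasius is strictly valid for Re ≲ 1e5; used here as the smooth-pipe estimate the problem specifies)
(b) Darcy-Weisbach: ΔP = f·(L/D)·½ρV²/1000 = 0.015937·(98/0.055)·½·1000·2.81²/1000 = 112.1 kPa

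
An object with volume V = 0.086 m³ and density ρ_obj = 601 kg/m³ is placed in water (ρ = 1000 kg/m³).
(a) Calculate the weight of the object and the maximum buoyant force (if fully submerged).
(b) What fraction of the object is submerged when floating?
(a) W=rho_obj*g*V=601*9.81*0.086=507.0 N; F_B(max)=rho*g*V=1000*9.81*0.086=843.7 N
(b) Floating fraction=rho_obj/rho=601/1000=0.601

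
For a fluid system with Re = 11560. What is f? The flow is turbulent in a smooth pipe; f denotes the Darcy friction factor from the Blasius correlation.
Formula: f = \frac{0.316}{Re^{0.25}}
f = 0.316/11560^0.25 = 0.03048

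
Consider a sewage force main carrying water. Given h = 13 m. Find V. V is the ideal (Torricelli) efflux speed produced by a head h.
Formula: V = \sqrt{2 g h}
V = √(2·9.81·13) = 15.97 m/s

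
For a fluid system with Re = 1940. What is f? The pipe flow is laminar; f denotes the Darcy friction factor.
Formula: f = \frac{64}{Re}
f = 64/1940 = 0.03299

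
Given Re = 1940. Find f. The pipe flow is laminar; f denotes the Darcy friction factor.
Formula: f = \frac{64}{Re}
f = 64/1940 = 0.03299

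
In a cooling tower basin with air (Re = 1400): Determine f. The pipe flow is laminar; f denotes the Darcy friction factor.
Formula: f = \frac{64}{Re}
f = 64/1400 = 0.04571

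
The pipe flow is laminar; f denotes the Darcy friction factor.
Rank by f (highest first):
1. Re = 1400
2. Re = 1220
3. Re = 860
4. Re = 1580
Case 1: f = 0.04571
Case 2: f = 0.05246
Case 3: f = 0.07442
Case 4: f = 0.04051
Ranking (highest first): 3, 2, 1, 4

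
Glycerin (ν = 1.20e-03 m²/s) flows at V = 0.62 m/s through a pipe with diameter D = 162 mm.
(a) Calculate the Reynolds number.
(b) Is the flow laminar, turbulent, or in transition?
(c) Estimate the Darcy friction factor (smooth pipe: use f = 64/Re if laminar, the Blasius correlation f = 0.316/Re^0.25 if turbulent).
(a) Re = V·D/ν = 0.62·0.162/1.20e-03 = 83.7
(b) Flow regime: laminar (Re < 2300)
(c) Friction factor: f = 64/Re = 64/83.7 = 0.7646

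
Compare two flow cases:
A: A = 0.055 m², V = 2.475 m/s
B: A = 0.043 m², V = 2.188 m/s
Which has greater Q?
Q(A) = 136.1 L/s, Q(B) = 94.08 L/s. Answer: A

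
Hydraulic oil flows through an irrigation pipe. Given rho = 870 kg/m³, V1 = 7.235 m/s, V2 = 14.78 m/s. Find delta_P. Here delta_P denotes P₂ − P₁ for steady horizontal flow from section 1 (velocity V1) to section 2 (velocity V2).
Formula: \Delta P = \frac{1}{2} \rho (V_1^2 - V_2^2)
delta_P = 0.5·870·(7.235² − 14.78²)/1000 = -72.25 kPa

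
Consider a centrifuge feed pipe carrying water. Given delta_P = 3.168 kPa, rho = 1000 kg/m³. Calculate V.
Formula: V = \sqrt{\frac{2 \Delta P}{\rho}}
V = √(2·(3.168·1000)/1000) = 2.517 m/s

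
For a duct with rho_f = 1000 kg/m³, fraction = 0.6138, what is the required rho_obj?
Formula: f_{sub} = \frac{\rho_{obj}}{\rho_f}
Substituting knowns: 0.6138 = rho_obj/1000
Solving for rho_obj: rho_obj = 0.6138·1000 = 613.8 kg/m³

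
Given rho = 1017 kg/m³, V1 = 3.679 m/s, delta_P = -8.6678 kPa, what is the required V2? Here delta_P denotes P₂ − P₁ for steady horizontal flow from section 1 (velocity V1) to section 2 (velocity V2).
Formula: \Delta P = \frac{1}{2} \rho (V_1^2 - V_2^2)
Substituting knowns: -8.6678 = 0.5·1017·(3.679² − V2²)/1000
Solving for V2: V2 = √(3.679² − 2·(-8.6678·1000)/1017) = 5.53 m/s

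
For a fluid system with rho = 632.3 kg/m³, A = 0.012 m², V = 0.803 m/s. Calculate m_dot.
Formula: \dot{m} = \rho A V
m_dot = 632.3·0.012·0.803 = 6.093 kg/s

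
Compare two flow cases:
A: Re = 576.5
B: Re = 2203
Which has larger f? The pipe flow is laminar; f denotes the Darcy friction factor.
f(A) = 0.111, f(B) = 0.02905. Answer: A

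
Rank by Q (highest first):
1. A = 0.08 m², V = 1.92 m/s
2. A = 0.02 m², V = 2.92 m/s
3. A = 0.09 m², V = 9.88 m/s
Case 1: Q = 153.6 L/s
Case 2: Q = 58.4 L/s
Case 3: Q = 889.2 L/s
Ranking (highest first): 3, 1, 2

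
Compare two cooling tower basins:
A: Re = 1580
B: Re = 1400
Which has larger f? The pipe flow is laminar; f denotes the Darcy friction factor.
f(A) = 0.04051, f(B) = 0.04571. Answer: B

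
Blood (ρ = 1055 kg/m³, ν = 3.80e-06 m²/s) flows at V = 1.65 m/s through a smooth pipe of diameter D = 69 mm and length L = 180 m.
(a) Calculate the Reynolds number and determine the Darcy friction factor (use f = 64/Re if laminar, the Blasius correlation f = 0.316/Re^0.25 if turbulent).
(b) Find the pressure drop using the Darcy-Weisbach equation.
(a) Re = V·D/ν = 1.65·0.069/3.80e-06 = 29961 → turbulent (Re > 4000); f = 0.316/Re^0.25 = 0.316/29961^0.25 = 0.024019
(b) Darcy-Weisbach: ΔP = f·(L/D)·½ρV²/1000 = 0.024019·(180/0.069)·½·1055·1.65²/1000 = 89.98 kPa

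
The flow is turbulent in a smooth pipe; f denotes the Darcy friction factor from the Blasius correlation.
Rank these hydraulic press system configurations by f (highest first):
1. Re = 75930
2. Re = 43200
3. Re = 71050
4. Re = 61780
Case 1: f = 0.01904
Case 2: f = 0.02192
Case 3: f = 0.01936
Case 4: f = 0.02004
Ranking (highest first): 2, 4, 3, 1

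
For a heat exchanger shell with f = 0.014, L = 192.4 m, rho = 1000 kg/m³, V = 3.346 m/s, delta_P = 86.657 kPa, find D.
Formula: \Delta P = f \frac{L}{D} \frac{\rho V^2}{2}
Substituting knowns: 86.657 = 0.014·(192.4/D)·0.5·1000·3.346²/1000
Solving for D: D = 0.014·192.4·0.5·1000·3.346²/(86.657·1000) = 0.174 m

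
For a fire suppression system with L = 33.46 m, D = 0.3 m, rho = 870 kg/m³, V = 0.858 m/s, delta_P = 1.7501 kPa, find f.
Formula: \Delta P = f \frac{L}{D} \frac{\rho V^2}{2}
Substituting knowns: 1.7501 = f·(33.46/0.3)·0.5·870·0.858²/1000
Solving for f: f = (1.7501·1000)/((33.46/0.3)·0.5·870·0.858²) = 0.049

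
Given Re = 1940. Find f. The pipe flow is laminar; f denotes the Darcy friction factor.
Formula: f = \frac{64}{Re}
f = 64/1940 = 0.03299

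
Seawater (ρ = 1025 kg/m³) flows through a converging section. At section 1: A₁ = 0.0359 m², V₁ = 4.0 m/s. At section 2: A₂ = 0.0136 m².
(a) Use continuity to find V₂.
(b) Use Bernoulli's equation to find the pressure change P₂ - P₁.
(a) Continuity: A₁V₁=A₂V₂ -> V₂=A₁V₁/A₂=0.0359*4.0/0.0136=10.56 m/s
(b) Bernoulli: P₂-P₁=0.5*rho*(V₁^2-V₂^2)/1000=0.5*1025*(4.0^2-10.56^2)/1000=-48.95 kPa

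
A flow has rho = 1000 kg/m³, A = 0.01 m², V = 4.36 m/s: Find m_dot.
Formula: \dot{m} = \rho A V
m_dot = 1000·0.01·4.36 = 43.6 kg/s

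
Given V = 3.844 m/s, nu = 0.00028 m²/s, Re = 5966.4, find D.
Formula: Re = \frac{V D}{\nu}
Substituting knowns: 5966.4 = 3.844·D/0.00028
Solving for D: D = 5966.4·0.00028/3.844 = 0.4346 m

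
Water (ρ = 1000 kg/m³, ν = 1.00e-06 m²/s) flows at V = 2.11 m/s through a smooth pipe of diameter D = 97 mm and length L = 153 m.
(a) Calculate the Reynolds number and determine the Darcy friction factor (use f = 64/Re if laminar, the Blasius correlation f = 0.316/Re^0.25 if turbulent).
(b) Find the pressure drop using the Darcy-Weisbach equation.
(a) Re = V·D/ν = 2.11·0.097/1.00e-06 = 204670 → turbulent (Re > 4000); f = 0.316/Re^0.25 = 0.316/204670^0.25 = 0.014857 (Blasius is strictly valid for Re ≲ 1e5; used here as the smooth-pipe estimate the problem specifies)
(b) Darcy-Weisbach: ΔP = f·(L/D)·½ρV²/1000 = 0.014857·(153/0.097)·½·1000·2.11²/1000 = 52.17 kPa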